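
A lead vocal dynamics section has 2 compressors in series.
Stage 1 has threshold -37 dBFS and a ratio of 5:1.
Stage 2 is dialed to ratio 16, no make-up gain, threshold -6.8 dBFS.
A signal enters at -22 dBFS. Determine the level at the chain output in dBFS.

-34 dBFS

Stage 1: overshoot 15 dB → 15/5 = 3 dB → -34 dBFS.
Stage 2: -34 dBFS is at or below the -6.8 dBFS threshold — no compression; output -34 dBFS.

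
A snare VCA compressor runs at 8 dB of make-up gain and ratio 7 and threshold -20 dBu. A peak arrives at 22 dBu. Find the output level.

22 dBu sits 42 dB over threshold.
The 42 dB excess becomes 6 dB after 7:1 reduction.
Output = -20 + 6 = -14 dBu; make-up adds 8 dB, giving -6 dBu.

-6 dBu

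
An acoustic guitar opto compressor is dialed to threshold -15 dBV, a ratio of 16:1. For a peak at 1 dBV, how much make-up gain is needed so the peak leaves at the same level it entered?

15 dB

Overshoot 16 dB → 16/16 = 1 dB after compression, so the compressed level is -15 + 1 = -14 dBV.
Make-up = target − compressed = 1 − (-14) = 15 dB.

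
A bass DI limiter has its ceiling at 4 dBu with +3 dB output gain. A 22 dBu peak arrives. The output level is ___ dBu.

7 dBu

At ∞:1, everything above 4 dBu is held at the ceiling.
Output gain then adds 3 dB: 4 + 3 = 7 dBu.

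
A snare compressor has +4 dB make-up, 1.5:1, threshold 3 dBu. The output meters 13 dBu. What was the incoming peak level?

12 dBu

Stripping the +4 dB make-up gives 9 dBu at the gain stage.
Post-compression overshoot = 9 − 3 = 6 dB.
Undo the ratio: input overshoot = 6 × 1.5 = 9 dB, giving input = 12 dBu.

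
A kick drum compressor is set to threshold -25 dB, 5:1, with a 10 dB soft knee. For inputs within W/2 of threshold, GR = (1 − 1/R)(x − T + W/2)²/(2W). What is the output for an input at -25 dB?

x − T + W/2 = -25 − (-25) + 5 = 5.
GR = (1 − 1/5) × 5² / 20 = 0.8 × 25 / 20 = 1 dB.
Output = -25 − 1 = -26 dB.

-26 dB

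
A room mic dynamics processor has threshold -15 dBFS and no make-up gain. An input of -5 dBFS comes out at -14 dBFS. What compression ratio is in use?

Input overshoot = -5 − (-15) = 10 dB; output overshoot = -14 − (-15) = 1 dB.
Ratio = 10 / 1 = 10.

10:1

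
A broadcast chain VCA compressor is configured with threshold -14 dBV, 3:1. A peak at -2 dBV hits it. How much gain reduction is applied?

8 dB

Overshoot = -2 − (-14) = 12 dB.
At 3:1, output sits 12/3 = 4 dB above threshold.
Gain reduction = 12 − 4 = 8 dB.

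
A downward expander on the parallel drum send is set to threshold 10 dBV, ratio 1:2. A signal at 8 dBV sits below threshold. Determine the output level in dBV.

6 dBV

Below threshold, a 1:2 expander applies gain = (2−1)×(T − x) of attenuation.
(2−1) × 2 = 2 dB, so output = 8 − 2 = 6 dBV.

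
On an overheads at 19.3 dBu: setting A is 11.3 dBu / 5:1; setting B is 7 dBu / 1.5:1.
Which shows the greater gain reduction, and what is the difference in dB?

A: 8 dB over, compressed to 1.6 dB over, so 6.4 dB of GR.
B: 12.3 dB over, compressed to 8.2 dB over, so 4.1 dB of GR.
Difference: 2.3 dB in favour of A.

A, by 2.3 dB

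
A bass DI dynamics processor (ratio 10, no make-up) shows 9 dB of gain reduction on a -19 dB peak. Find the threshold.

-29 dB

Input is 10 dB above T (since output overshoot × R = input overshoot: (-28 − T)·10 = -19 − T gives T = -29 dB).
Check: -29 + (-19 − (-29))/10 = -29 + 1 = -28 dB. ✓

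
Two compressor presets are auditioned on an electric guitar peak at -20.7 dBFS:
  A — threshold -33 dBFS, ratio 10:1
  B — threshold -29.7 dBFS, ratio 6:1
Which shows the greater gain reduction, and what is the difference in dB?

A, by 3.57 dB

A: 12.3 dB over, compressed to 1.23 dB over, so 11.07 dB of GR.
B: 9 dB over, compressed to 1.5 dB over, so 7.5 dB of GR.
Difference: 3.57 dB in favour of A.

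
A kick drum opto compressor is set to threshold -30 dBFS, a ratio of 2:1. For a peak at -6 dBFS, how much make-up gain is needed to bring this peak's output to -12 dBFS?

6 dB

The peak compresses to -30 + 24/2 = -18 dBFS.
To reach -12 dBFS requires -12 − (-18) = 6 dB of make-up.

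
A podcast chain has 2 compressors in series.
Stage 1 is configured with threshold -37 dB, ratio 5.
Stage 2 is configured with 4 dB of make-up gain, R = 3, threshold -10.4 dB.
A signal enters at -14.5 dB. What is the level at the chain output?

-28.5 dB

Stage 1: -14.5 dB is 22.5 dB over -37 dB; at 5:1 that becomes 4.5 dB over, giving -32.5 dB.
Stage 2: -32.5 dB ≤ -10.4 dB, so stage 2 doesn't engage; make-up brings it to -28.5 dB.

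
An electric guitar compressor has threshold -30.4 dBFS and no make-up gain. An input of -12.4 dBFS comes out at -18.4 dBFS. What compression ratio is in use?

Input overshoot = -12.4 − (-30.4) = 18 dB; output overshoot = -18.4 − (-30.4) = 12 dB.
Ratio = 18 / 12 = 1.5.

1.5:1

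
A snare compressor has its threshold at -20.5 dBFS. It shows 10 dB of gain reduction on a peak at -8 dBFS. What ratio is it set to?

Input overshoot = -8 − (-20.5) = 12.5 dB.
Output overshoot = 12.5 − 10 = 2.5 dB.
Ratio = input overshoot / output overshoot = 12.5 / 2.5 = 5.

5:1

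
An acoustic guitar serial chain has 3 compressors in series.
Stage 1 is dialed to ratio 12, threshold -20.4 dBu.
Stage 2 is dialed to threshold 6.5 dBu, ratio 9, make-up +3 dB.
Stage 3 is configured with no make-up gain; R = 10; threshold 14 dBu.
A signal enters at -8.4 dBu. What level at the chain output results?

-16.4 dBu

Stage 1: 12 dB above -20.4 dBu, reduced 12:1 to 1 dB above → -19.4 dBu.
Stage 2: -19.4 dBu ≤ 6.5 dBu, so stage 2 doesn't engage; make-up brings it to -16.4 dBu.
Stage 3: below threshold (-16.4 ≤ 14); passes unchanged; output -16.4 dBu.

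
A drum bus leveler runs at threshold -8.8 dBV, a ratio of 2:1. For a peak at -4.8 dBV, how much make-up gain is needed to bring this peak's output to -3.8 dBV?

The peak compresses to -8.8 + 4/2 = -6.8 dBV.
To reach -3.8 dBV requires -3.8 − (-6.8) = 3 dB of make-up.

3 dB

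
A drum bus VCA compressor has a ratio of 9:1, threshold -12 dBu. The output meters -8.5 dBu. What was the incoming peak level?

19.5 dBu

Post-compression overshoot = -8.5 − (-12) = 3.5 dB.
Input overshoot = R × output overshoot = 31.5 dB → input = -12 + 31.5 = 19.5 dBu.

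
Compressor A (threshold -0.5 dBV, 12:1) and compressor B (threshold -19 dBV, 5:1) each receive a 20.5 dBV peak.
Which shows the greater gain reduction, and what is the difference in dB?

A: GR = 21 − 21/12 = 19.25 dB.
B: GR = 39.5 − 39.5/5 = 31.6 dB.
Difference: 12.35 dB in favour of B.

B, by 12.35 dB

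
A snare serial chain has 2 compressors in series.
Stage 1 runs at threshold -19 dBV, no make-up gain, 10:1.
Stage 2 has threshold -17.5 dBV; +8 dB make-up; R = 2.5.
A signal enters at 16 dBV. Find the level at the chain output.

Stage 1: 35 dB above -19 dBV, reduced 10:1 to 3.5 dB above → -15.5 dBV.
Stage 2: overshoot 2 dB → 2/2.5 = 0.8 dB → -16.7 dBV; +8 dB make-up → -8.7 dBV.

-8.7 dBV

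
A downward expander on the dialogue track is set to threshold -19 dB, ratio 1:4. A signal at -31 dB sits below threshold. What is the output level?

-67 dB

Undershoot = (-19) − (-31) = 12 dB.
At 1:4, that expands to 48 dB under threshold.
Output = -19 − 48 = -67 dB.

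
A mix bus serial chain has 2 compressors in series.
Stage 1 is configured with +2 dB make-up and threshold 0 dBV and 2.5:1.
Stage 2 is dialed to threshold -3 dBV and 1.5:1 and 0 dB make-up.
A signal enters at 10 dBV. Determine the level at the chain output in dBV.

Stage 1: 10 dBV is 10 dB over 0 dBV; at 2.5:1 that becomes 4 dB over, giving 4 dBV; +2 dB make-up → 6 dBV.
Stage 2: 6 dBV is 9 dB over -3 dBV; at 1.5:1 that becomes 6 dB over, giving 3 dBV.

3 dBV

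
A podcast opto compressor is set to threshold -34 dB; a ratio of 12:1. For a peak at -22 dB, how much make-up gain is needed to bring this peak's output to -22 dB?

11 dB

Without make-up, output = threshold + overshoot/12 = -34 + 1 = -33 dB.
Gap to target: 11 dB.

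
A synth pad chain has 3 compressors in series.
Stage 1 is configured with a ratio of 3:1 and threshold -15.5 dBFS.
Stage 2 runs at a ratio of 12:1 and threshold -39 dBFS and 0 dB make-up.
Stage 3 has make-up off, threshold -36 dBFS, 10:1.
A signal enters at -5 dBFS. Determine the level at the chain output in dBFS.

Stage 1: 10.5 dB above -15.5 dBFS, reduced 3:1 to 3.5 dB above → -12 dBFS.
Stage 2: overshoot 27 dB → 27/12 = 2.25 dB → -36.75 dBFS.
Stage 3: -36.75 dBFS ≤ -36 dBFS, so stage 3 doesn't engage; output -36.75 dBFS.

-36.75 dBFS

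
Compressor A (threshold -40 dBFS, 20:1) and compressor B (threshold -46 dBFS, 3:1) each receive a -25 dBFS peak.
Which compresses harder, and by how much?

A: 15 dB over, compressed to 0.75 dB over, so 14.25 dB of GR.
B: 21 dB over, compressed to 7 dB over, so 14 dB of GR.
A applies 0.25 dB more gain reduction.

A, by 0.25 dB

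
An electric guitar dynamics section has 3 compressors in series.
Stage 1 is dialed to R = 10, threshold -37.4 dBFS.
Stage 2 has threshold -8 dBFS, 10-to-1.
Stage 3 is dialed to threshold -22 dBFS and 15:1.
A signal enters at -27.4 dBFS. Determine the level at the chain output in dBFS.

-36.4 dBFS

Stage 1: overshoot 10 dB → 10/10 = 1 dB → -36.4 dBFS.
Stage 2: -36.4 dBFS ≤ -8 dBFS, so stage 2 doesn't engage; output -36.4 dBFS.
Stage 3: -36.4 dBFS ≤ -22 dBFS, so stage 3 doesn't engage; output -36.4 dBFS.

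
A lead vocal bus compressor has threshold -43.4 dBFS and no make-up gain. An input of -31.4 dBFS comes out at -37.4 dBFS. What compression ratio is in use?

2:1

Input overshoot = -31.4 − (-43.4) = 12 dB; output overshoot = -37.4 − (-43.4) = 6 dB.
Ratio = 12 / 6 = 2.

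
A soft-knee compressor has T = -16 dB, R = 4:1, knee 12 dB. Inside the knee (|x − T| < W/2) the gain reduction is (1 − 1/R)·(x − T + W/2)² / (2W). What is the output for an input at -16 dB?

-17.125 dB

x − T + W/2 = -16 − (-16) + 6 = 6.
GR = (1 − 1/4) × 6² / 24 = 0.75 × 36 / 24 = 1.125 dB.
Output = -16 − 1.125 = -17.125 dB.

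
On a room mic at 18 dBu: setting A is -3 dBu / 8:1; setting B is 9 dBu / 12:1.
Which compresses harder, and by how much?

A: GR = 21 − 21/8 = 18.375 dB.
B: GR = 9 − 9/12 = 8.25 dB.
A applies 10.125 dB more gain reduction.

A, by 10.125 dB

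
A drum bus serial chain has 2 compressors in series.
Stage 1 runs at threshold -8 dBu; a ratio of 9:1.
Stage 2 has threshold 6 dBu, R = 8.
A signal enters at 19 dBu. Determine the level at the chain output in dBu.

Stage 1: 27 dB above -8 dBu, reduced 9:1 to 3 dB above → -5 dBu.
Stage 2: -5 dBu is at or below the 6 dBu threshold — no compression; output -5 dBu.

-5 dBu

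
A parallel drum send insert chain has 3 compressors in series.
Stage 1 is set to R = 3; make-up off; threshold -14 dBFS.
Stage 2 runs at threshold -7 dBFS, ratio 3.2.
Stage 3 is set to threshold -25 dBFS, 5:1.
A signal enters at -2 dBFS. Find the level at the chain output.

Stage 1: 12 dB above -14 dBFS, reduced 3:1 to 4 dB above → -10 dBFS.
Stage 2: below threshold (-10 ≤ -7); passes unchanged; output -10 dBFS.
Stage 3: overshoot 15 dB → 15/5 = 3 dB → -22 dBFS.

-22 dBFS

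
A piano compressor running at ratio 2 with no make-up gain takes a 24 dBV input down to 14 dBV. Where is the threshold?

4 dBV

Gain reduction = 24 − 14 = 10 dB; output overshoot = GR / (R − 1) = 10 / 1 = 10 dB.
Threshold = output − output overshoot = 14 − 10 = 4 dBV.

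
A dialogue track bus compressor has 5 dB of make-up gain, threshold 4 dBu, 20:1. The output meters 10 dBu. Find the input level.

24 dBu

Before make-up, the level was 10 − 5 = 5 dBu.
Post-compression overshoot = 5 − 4 = 1 dB.
Input overshoot = R × output overshoot = 20 dB → input = 4 + 20 = 24 dBu.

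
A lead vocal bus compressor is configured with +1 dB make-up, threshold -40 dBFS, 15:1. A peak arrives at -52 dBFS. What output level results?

-52 dBFS is 12 dB below the -40 dBFS threshold, so no gain reduction is applied.
Make-up gain adds 1 dB: -52 + 1 = -51 dBFS.

-51 dBFS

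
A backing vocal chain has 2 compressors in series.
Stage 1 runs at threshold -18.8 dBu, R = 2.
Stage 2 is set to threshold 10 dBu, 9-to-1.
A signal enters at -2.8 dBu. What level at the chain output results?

Stage 1: overshoot 16 dB → 16/2 = 8 dB → -10.8 dBu.
Stage 2: below threshold (-10.8 ≤ 10); passes unchanged; output -10.8 dBu.

-10.8 dBu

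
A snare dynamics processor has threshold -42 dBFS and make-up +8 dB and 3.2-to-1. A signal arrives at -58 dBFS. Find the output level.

-50 dBFS

-58 dBFS is 16 dB below the -42 dBFS threshold, so no gain reduction is applied.
Make-up gain adds 8 dB: -58 + 8 = -50 dBFS.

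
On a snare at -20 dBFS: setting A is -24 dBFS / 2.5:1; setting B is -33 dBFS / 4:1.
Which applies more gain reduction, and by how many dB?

A: GR = 4 − 4/2.5 = 2.4 dB.
B: GR = 13 − 13/4 = 9.75 dB.
B applies 7.35 dB more gain reduction.

B, by 7.35 dB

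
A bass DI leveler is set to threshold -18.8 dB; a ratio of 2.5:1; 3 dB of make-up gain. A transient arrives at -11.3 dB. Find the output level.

-11.3 dB sits 7.5 dB over threshold.
2.5:1 compression reduces that to 7.5/2.5 = 3 dB over.
Output = -18.8 + 3 = -15.8 dB; make-up adds 3 dB, giving -12.8 dB.

-12.8 dB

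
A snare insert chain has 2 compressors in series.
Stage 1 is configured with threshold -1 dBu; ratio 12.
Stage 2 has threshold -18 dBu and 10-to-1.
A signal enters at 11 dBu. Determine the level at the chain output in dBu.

-16.2 dBu

Stage 1: overshoot 12 dB → 12/12 = 1 dB → 0 dBu.
Stage 2: 0 dBu is 18 dB over -18 dBu; at 10:1 that becomes 1.8 dB over, giving -16.2 dBu.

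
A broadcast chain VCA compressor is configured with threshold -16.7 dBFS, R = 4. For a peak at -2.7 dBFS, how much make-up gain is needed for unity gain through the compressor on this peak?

Overshoot 14 dB → 14/4 = 3.5 dB after compression, so the compressed level is -16.7 + 3.5 = -13.2 dBFS.
Make-up = target − compressed = -2.7 − (-13.2) = 10.5 dB.

10.5 dB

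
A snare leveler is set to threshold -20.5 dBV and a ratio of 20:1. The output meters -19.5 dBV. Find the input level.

-0.5 dBV

That's 1 dB above the -20.5 dBV threshold.
Before 20:1 compression the overshoot was 1 × 20 = 20 dB, so input = -20.5 + 20 = -0.5 dBV.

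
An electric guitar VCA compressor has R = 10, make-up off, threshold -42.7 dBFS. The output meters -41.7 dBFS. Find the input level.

-32.7 dBFS

The compressed level sits -41.7 − (-42.7) = 1 dB over threshold.
Input overshoot = R × output overshoot = 10 dB → input = -42.7 + 10 = -32.7 dBFS.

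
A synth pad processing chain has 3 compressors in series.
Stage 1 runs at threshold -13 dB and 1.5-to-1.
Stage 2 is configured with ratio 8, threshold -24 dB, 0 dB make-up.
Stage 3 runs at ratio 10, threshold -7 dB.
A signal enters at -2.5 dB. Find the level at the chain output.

Stage 1: -2.5 dB is 10.5 dB over -13 dB; at 1.5:1 that becomes 7 dB over, giving -6 dB.
Stage 2: 18 dB above -24 dB, reduced 8:1 to 2.25 dB above → -21.75 dB.
Stage 3: below threshold (-21.75 ≤ -7); passes unchanged; output -21.75 dB.

-21.75 dB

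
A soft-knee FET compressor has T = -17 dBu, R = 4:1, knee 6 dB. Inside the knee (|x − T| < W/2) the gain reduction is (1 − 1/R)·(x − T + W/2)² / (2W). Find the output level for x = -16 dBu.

-17 dBu

x − T + W/2 = -16 − (-17) + 3 = 4.
GR = (1 − 1/4) × 4² / 12 = 0.75 × 16 / 12 = 1 dB.
Output = -16 − 1 = -17 dBu.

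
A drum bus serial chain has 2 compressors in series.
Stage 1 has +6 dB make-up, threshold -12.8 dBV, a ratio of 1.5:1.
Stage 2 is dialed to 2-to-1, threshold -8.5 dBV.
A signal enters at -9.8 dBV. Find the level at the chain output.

-6.65 dBV

Stage 1: overshoot 3 dB → 3/1.5 = 2 dB → -10.8 dBV; +6 dB make-up → -4.8 dBV.
Stage 2: overshoot 3.7 dB → 3.7/2 = 1.85 dB → -6.65 dBV.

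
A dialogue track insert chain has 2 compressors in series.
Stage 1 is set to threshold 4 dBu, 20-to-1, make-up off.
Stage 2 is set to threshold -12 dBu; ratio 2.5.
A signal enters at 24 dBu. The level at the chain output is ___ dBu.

Stage 1: 20 dB above 4 dBu, reduced 20:1 to 1 dB above → 5 dBu.
Stage 2: 17 dB above -12 dBu, reduced 2.5:1 to 6.8 dB above → -5.2 dBu.

-5.2 dBu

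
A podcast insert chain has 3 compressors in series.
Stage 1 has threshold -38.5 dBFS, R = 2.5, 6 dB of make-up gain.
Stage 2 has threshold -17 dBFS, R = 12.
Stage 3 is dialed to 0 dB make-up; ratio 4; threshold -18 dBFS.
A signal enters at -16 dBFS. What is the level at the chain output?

-23.5 dBFS

Stage 1: -16 dBFS is 22.5 dB over -38.5 dBFS; at 2.5:1 that becomes 9 dB over, giving -29.5 dBFS; +6 dB make-up → -23.5 dBFS.
Stage 2: -23.5 dBFS ≤ -17 dBFS, so stage 2 doesn't engage; output -23.5 dBFS.
Stage 3: below threshold (-23.5 ≤ -18); passes unchanged; output -23.5 dBFS.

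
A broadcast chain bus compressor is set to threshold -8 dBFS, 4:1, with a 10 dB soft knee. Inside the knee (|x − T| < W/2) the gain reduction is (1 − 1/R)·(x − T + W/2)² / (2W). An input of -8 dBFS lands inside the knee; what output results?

-8.9375 dBFS

x − T + W/2 = -8 − (-8) + 5 = 5.
GR = (1 − 1/4) × 5² / 20 = 0.75 × 25 / 20 = 0.9375 dB.
Output = -8 − 0.9375 = -8.9375 dBFS.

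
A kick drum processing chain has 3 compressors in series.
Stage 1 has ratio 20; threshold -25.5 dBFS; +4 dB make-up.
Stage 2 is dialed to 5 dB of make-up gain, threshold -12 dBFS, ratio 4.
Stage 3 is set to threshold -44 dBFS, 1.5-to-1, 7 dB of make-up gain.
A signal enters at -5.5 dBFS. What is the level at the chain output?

-18 dBFS

Stage 1: -5.5 dBFS is 20 dB over -25.5 dBFS; at 20:1 that becomes 1 dB over, giving -24.5 dBFS; +4 dB make-up → -20.5 dBFS.
Stage 2: -20.5 dBFS is at or below the -12 dBFS threshold — no compression; make-up brings it to -15.5 dBFS.
Stage 3: overshoot 28.5 dB → 28.5/1.5 = 19 dB → -25 dBFS; +7 dB make-up → -18 dBFS.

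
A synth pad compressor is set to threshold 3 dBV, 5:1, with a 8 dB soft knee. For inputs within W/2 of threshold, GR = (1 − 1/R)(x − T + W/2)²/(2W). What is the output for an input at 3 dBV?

x − T + W/2 = 3 − 3 + 4 = 4.
GR = (1 − 1/5) × 4² / 16 = 0.8 × 16 / 16 = 0.8 dB.
Output = 3 − 0.8 = 2.2 dBV.

2.2 dBV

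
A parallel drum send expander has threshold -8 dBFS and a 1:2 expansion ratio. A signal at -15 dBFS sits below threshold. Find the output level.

-22 dBFS

Below threshold, a 1:2 expander applies gain = (2−1)×(T − x) of attenuation.
(2−1) × 7 = 7 dB, so output = -15 − 7 = -22 dBFS.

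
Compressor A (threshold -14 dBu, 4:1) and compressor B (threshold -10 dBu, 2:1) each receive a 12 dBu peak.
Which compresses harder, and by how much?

A: overshoot 26 dB → output overshoot 6.5 dB → GR 19.5 dB.
B: overshoot 22 dB → output overshoot 11 dB → GR 11 dB.
Difference: 8.5 dB in favour of A.

A, by 8.5 dB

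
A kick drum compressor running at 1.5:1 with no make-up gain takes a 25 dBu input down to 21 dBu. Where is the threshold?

Gain reduction = 25 − 21 = 4 dB; output overshoot = GR / (R − 1) = 4 / 0.5 = 8 dB.
Threshold = output − output overshoot = 21 − 8 = 13 dBu.

13 dBu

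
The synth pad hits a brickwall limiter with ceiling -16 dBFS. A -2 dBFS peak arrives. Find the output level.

A brickwall limiter is an ∞:1 compressor: any input above the ceiling is clamped to -16 dBFS.

-16 dBFS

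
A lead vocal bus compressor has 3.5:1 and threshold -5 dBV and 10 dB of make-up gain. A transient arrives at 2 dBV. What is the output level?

The input is 7 dB above the -5 dBV threshold.
The 7 dB excess becomes 2 dB after 3.5:1 reduction.
So the level is -5 + 2 = -3 dBV; make-up adds 10 dB, giving 7 dBV.

7 dBV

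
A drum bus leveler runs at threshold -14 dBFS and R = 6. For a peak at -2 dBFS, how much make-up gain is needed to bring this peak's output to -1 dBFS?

The peak compresses to -14 + 12/6 = -12 dBFS.
To reach -1 dBFS requires -1 − (-12) = 11 dB of make-up.

11 dB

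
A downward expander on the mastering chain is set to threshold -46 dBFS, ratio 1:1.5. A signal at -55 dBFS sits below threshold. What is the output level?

-59.5 dBFS

Below threshold, a 1:1.5 expander applies gain = (1.5−1)×(T − x) of attenuation.
(1.5−1) × 9 = 4.5 dB, so output = -55 − 4.5 = -59.5 dBFS.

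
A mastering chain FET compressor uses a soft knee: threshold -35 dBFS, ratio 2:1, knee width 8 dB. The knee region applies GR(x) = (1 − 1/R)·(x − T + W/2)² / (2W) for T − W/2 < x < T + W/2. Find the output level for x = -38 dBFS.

x − T + W/2 = -38 − (-35) + 4 = 1.
GR = (1 − 1/2) × 1² / 16 = 0.5 × 1 / 16 = 0.03125 dB.
Output = -38 − 0.03125 = -38.03125 dBFS.

-38.03125 dBFS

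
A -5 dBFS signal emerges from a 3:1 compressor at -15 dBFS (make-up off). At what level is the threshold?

-20 dBFS

Let T be the threshold. Output overshoot = (input overshoot)/R, so -15 − T = (-5 − T)/3.
3·(-15 − T) = -5 − T → 2·T = -45 − (-5) = -40.
T = -40/2 = -20 dBFS.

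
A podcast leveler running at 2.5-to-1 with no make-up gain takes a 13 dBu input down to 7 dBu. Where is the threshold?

Gain reduction = 13 − 7 = 6 dB; output overshoot = GR / (R − 1) = 6 / 1.5 = 4 dB.
Threshold = output − output overshoot = 7 − 4 = 3 dBu.

3 dBu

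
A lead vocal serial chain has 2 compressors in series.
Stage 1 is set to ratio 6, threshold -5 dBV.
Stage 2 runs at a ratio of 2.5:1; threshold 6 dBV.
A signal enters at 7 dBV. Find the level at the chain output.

-3 dBV

Stage 1: 7 dBV is 12 dB over -5 dBV; at 6:1 that becomes 2 dB over, giving -3 dBV.
Stage 2: below threshold (-3 ≤ 6); passes unchanged; output -3 dBV.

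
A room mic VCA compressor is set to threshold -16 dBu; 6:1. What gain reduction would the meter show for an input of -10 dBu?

Overshoot = -10 − (-16) = 6 dB.
After 6:1 compression the overshoot becomes 6/6 = 1 dB.
Gain reduction = 6 − 1 = 5 dB.

5 dB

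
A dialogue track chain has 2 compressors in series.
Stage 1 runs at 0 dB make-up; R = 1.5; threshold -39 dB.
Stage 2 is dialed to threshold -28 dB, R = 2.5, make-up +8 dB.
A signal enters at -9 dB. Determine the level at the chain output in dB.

-16.4 dB

Stage 1: -9 dB is 30 dB over -39 dB; at 1.5:1 that becomes 20 dB over, giving -19 dB.
Stage 2: 9 dB above -28 dB, reduced 2.5:1 to 3.6 dB above → -24.4 dB; +8 dB make-up → -16.4 dB.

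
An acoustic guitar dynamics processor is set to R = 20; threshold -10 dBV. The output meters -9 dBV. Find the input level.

10 dBV

The compressed level sits -9 − (-10) = 1 dB over threshold.
Before 20:1 compression the overshoot was 1 × 20 = 20 dB, so input = -10 + 20 = 10 dBV.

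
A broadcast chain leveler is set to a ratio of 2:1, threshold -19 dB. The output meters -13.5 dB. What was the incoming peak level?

-8 dB

Post-compression overshoot = -13.5 − (-19) = 5.5 dB.
Undo the ratio: input overshoot = 5.5 × 2 = 11 dB, giving input = -8 dB.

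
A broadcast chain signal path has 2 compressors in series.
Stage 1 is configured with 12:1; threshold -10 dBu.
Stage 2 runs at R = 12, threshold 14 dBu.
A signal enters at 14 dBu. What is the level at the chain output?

Stage 1: overshoot 24 dB → 24/12 = 2 dB → -8 dBu.
Stage 2: below threshold (-8 ≤ 14); passes unchanged; output -8 dBu.

-8 dBu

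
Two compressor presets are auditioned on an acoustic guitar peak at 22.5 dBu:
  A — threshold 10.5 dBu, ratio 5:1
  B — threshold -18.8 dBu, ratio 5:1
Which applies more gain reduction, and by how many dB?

A: 12 dB over, compressed to 2.4 dB over, so 9.6 dB of GR.
B: 41.3 dB over, compressed to 8.26 dB over, so 33.04 dB of GR.
B applies 23.44 dB more gain reduction.

B, by 23.44 dB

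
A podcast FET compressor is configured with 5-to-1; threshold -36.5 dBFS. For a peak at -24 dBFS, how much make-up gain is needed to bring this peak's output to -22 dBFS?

Overshoot 12.5 dB → 12.5/5 = 2.5 dB after compression, so the compressed level is -36.5 + 2.5 = -34 dBFS.
Make-up = target − compressed = -22 − (-34) = 12 dB.

12 dB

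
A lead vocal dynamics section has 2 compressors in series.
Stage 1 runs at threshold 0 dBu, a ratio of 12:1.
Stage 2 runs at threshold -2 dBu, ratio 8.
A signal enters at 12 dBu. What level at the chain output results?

-1.625 dBu

Stage 1: overshoot 12 dB → 12/12 = 1 dB → 1 dBu.
Stage 2: 1 dBu is 3 dB over -2 dBu; at 8:1 that becomes 0.375 dB over, giving -1.625 dBu.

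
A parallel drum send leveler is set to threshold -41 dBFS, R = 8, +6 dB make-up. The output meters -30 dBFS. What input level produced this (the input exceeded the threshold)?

Before make-up, the level was -30 − 6 = -36 dBFS.
That's 5 dB above the -41 dBFS threshold.
Before 8:1 compression the overshoot was 5 × 8 = 40 dB, so input = -41 + 40 = -1 dBFS.

-1 dBFS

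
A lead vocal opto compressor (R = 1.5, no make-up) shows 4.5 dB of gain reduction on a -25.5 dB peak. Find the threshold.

-39 dB

Gain reduction = -25.5 − (-30) = 4.5 dB; output overshoot = GR / (R − 1) = 4.5 / 0.5 = 9 dB.
Threshold = output − output overshoot = -30 − 9 = -39 dB.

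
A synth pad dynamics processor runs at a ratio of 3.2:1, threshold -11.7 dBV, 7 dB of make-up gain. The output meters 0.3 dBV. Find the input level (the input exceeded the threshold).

4.3 dBV

Stripping the +7 dB make-up gives -6.7 dBV at the gain stage.
The compressed level sits -6.7 − (-11.7) = 5 dB over threshold.
Undo the ratio: input overshoot = 5 × 3.2 = 16 dB, giving input = 4.3 dBV.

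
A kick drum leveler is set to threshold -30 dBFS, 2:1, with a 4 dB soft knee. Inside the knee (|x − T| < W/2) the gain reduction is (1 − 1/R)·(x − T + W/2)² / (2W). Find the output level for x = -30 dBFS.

-30.25 dBFS

x − T + W/2 = -30 − (-30) + 2 = 2.
GR = (1 − 1/2) × 2² / 8 = 0.5 × 4 / 8 = 0.25 dB.
Output = -30 − 0.25 = -30.25 dBFS.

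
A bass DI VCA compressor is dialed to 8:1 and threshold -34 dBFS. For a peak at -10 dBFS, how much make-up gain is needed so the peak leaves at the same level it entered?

Overshoot 24 dB → 24/8 = 3 dB after compression, so the compressed level is -34 + 3 = -31 dBFS.
Make-up = target − compressed = -10 − (-31) = 21 dB.

21 dB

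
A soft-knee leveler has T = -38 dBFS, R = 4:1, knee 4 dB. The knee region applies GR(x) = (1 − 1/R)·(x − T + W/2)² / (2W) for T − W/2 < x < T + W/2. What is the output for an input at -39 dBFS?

-39.09375 dBFS

x − T + W/2 = -39 − (-38) + 2 = 1.
GR = (1 − 1/4) × 1² / 8 = 0.75 × 1 / 8 = 0.09375 dB.
Output = -39 − 0.09375 = -39.09375 dBFS.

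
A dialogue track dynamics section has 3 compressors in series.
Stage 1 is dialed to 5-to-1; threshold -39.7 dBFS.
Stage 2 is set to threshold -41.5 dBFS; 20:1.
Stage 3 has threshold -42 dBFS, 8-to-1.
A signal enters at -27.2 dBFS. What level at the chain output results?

Stage 1: overshoot 12.5 dB → 12.5/5 = 2.5 dB → -37.2 dBFS.
Stage 2: overshoot 4.3 dB → 4.3/20 = 0.215 dB → -41.285 dBFS.
Stage 3: 0.715 dB above -42 dBFS, reduced 8:1 to 0.089375 dB above → -41.910625 dBFS.

-41.910625 dBFS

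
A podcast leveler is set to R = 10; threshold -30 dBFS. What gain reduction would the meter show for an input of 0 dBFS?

Overshoot = 0 − (-30) = 30 dB.
At 10:1, output sits 30/10 = 3 dB above threshold.
GR = overshoot in − overshoot out = 30 − 3 = 27 dB.

27 dB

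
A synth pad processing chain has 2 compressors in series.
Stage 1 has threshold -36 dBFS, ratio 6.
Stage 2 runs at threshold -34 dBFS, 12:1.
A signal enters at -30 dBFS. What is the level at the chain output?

-35 dBFS

Stage 1: overshoot 6 dB → 6/6 = 1 dB → -35 dBFS.
Stage 2: -35 dBFS ≤ -34 dBFS, so stage 2 doesn't engage; output -35 dBFS.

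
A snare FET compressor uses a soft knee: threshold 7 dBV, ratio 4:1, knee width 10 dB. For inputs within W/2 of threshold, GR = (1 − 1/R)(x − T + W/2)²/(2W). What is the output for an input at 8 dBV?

6.65 dBV

x − T + W/2 = 8 − 7 + 5 = 6.
GR = (1 − 1/4) × 6² / 20 = 0.75 × 36 / 20 = 1.35 dB.
Output = 8 − 1.35 = 6.65 dBV.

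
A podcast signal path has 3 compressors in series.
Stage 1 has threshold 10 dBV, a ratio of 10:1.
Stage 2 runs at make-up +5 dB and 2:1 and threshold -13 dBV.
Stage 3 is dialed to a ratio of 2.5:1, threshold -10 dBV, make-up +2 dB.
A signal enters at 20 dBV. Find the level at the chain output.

Stage 1: overshoot 10 dB → 10/10 = 1 dB → 11 dBV.
Stage 2: 11 dBV is 24 dB over -13 dBV; at 2:1 that becomes 12 dB over, giving -1 dBV; +5 dB make-up → 4 dBV.
Stage 3: overshoot 14 dB → 14/2.5 = 5.6 dB → -4.4 dBV; +2 dB make-up → -2.4 dBV.

-2.4 dBV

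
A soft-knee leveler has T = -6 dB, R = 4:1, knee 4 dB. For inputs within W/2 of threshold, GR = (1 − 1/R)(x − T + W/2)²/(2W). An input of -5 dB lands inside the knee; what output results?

-5.84375 dB

x − T + W/2 = -5 − (-6) + 2 = 3.
GR = (1 − 1/4) × 3² / 8 = 0.75 × 9 / 8 = 0.84375 dB.
Output = -5 − 0.84375 = -5.84375 dB.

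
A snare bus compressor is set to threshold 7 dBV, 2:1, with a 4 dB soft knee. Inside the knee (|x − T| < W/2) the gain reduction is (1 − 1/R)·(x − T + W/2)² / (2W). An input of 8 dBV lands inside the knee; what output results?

7.4375 dBV

x − T + W/2 = 8 − 7 + 2 = 3.
GR = (1 − 1/2) × 3² / 8 = 0.5 × 9 / 8 = 0.5625 dB.
Output = 8 − 0.5625 = 7.4375 dBV.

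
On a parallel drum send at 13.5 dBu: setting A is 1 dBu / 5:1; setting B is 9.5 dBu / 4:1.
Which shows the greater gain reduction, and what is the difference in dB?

A, by 7 dB

A: 12.5 dB over, compressed to 2.5 dB over, so 10 dB of GR.
B: 4 dB over, compressed to 1 dB over, so 3 dB of GR.
Difference: 7 dB in favour of A.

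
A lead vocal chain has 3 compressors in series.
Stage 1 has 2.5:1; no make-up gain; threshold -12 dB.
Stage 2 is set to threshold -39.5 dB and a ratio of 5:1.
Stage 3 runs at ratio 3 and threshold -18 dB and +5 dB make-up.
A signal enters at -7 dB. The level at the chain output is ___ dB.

Stage 1: -7 dB is 5 dB over -12 dB; at 2.5:1 that becomes 2 dB over, giving -10 dB.
Stage 2: 29.5 dB above -39.5 dB, reduced 5:1 to 5.9 dB above → -33.6 dB.
Stage 3: -33.6 dB is at or below the -18 dB threshold — no compression; make-up brings it to -28.6 dB.

-28.6 dB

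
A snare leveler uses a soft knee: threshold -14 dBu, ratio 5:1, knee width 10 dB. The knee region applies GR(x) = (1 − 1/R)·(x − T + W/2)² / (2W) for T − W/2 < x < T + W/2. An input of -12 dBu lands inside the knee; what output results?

-13.96 dBu

x − T + W/2 = -12 − (-14) + 5 = 7.
GR = (1 − 1/5) × 7² / 20 = 0.8 × 49 / 20 = 1.96 dB.
Output = -12 − 1.96 = -13.96 dBu.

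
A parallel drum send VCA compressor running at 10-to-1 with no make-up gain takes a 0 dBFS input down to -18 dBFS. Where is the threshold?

-20 dBFS

Gain reduction = 0 − (-18) = 18 dB; output overshoot = GR / (R − 1) = 18 / 9 = 2 dB.
Threshold = output − output overshoot = -18 − 2 = -20 dBFS.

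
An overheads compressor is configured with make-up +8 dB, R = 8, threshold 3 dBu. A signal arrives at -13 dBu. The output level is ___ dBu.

-5 dBu

-13 dBu is 16 dB below the 3 dBu threshold, so no gain reduction is applied.
Make-up gain adds 8 dB: -13 + 8 = -5 dBu.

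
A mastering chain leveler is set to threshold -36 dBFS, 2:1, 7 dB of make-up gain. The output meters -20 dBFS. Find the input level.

Remove make-up: -20 − 7 = -27 dBFS.
That's 9 dB above the -36 dBFS threshold.
Input overshoot = R × output overshoot = 18 dB → input = -36 + 18 = -18 dBFS.

-18 dBFS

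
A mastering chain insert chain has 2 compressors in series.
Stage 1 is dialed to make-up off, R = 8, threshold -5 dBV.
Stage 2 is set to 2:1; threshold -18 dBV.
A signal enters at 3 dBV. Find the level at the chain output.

Stage 1: overshoot 8 dB → 8/8 = 1 dB → -4 dBV.
Stage 2: 14 dB above -18 dBV, reduced 2:1 to 7 dB above → -11 dBV.

-11 dBV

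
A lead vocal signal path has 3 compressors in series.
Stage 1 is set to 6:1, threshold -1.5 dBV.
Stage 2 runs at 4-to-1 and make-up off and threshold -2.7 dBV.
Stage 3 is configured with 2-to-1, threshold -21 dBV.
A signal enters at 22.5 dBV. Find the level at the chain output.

Stage 1: 24 dB above -1.5 dBV, reduced 6:1 to 4 dB above → 2.5 dBV.
Stage 2: 5.2 dB above -2.7 dBV, reduced 4:1 to 1.3 dB above → -1.4 dBV.
Stage 3: 19.6 dB above -21 dBV, reduced 2:1 to 9.8 dB above → -11.2 dBV.

-11.2 dBV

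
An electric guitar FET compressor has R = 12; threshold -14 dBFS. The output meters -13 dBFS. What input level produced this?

-2 dBFS

The compressed level sits -13 − (-14) = 1 dB over threshold.
Input overshoot = R × output overshoot = 12 dB → input = -14 + 12 = -2 dBFS.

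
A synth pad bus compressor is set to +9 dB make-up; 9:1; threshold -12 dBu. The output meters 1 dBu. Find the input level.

Before make-up, the level was 1 − 9 = -8 dBu.
Post-compression overshoot = -8 − (-12) = 4 dB.
Before 9:1 compression the overshoot was 4 × 9 = 36 dB, so input = -12 + 36 = 24 dBu.

24 dBu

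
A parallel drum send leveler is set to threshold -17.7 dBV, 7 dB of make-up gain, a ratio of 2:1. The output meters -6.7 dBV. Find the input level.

Before make-up, the level was -6.7 − 7 = -13.7 dBV.
Post-compression overshoot = -13.7 − (-17.7) = 4 dB.
Before 2:1 compression the overshoot was 4 × 2 = 8 dB, so input = -17.7 + 8 = -9.7 dBV.

-9.7 dBV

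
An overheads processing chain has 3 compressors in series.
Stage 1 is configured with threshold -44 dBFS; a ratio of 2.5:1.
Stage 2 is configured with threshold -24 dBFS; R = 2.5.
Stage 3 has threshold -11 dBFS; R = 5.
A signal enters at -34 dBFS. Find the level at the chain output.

Stage 1: -34 dBFS is 10 dB over -44 dBFS; at 2.5:1 that becomes 4 dB over, giving -40 dBFS.
Stage 2: below threshold (-40 ≤ -24); passes unchanged; output -40 dBFS.
Stage 3: -40 dBFS ≤ -11 dBFS, so stage 3 doesn't engage; output -40 dBFS.

-40 dBFS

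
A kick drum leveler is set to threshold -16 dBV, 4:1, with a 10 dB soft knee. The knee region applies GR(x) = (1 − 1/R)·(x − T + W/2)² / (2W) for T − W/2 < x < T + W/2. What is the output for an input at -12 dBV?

x − T + W/2 = -12 − (-16) + 5 = 9.
GR = (1 − 1/4) × 9² / 20 = 0.75 × 81 / 20 = 3.0375 dB.
Output = -12 − 3.0375 = -15.0375 dBV.

-15.0375 dBV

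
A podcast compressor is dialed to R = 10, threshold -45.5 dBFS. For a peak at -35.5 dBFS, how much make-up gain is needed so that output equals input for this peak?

9 dB

Overshoot 10 dB → 10/10 = 1 dB after compression, so the compressed level is -45.5 + 1 = -44.5 dBFS.
Make-up = target − compressed = -35.5 − (-44.5) = 9 dB.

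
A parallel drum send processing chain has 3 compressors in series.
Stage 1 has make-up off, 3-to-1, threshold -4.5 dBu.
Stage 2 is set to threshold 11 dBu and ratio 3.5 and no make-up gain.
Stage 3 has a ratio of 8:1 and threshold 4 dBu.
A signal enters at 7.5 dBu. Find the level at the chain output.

Stage 1: 12 dB above -4.5 dBu, reduced 3:1 to 4 dB above → -0.5 dBu.
Stage 2: below threshold (-0.5 ≤ 11); passes unchanged; output -0.5 dBu.
Stage 3: -0.5 dBu ≤ 4 dBu, so stage 3 doesn't engage; output -0.5 dBu.

-0.5 dBu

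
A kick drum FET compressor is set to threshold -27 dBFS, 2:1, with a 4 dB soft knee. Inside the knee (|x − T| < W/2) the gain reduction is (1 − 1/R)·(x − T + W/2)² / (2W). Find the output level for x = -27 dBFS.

-27.25 dBFS

x − T + W/2 = -27 − (-27) + 2 = 2.
GR = (1 − 1/2) × 2² / 8 = 0.5 × 4 / 8 = 0.25 dB.
Output = -27 − 0.25 = -27.25 dBFS.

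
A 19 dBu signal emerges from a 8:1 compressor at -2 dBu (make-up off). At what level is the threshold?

-5 dBu

Gain reduction = 19 − (-2) = 21 dB; output overshoot = GR / (R − 1) = 21 / 7 = 3 dB.
Threshold = output − output overshoot = -2 − 3 = -5 dBu.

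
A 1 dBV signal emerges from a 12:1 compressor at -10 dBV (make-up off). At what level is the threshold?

Gain reduction = 1 − (-10) = 11 dB; output overshoot = GR / (R − 1) = 11 / 11 = 1 dB.
Threshold = output − output overshoot = -10 − 1 = -11 dBV.

-11 dBV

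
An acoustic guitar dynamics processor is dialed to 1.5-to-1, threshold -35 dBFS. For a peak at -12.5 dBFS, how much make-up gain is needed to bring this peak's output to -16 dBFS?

The peak compresses to -35 + 22.5/1.5 = -20 dBFS.
To reach -16 dBFS requires -16 − (-20) = 4 dB of make-up.

4 dB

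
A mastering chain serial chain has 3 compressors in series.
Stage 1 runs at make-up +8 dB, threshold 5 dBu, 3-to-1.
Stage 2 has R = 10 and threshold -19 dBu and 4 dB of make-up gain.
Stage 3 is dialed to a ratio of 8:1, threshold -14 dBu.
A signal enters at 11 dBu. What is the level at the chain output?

Stage 1: 6 dB above 5 dBu, reduced 3:1 to 2 dB above → 7 dBu; +8 dB make-up → 15 dBu.
Stage 2: 15 dBu is 34 dB over -19 dBu; at 10:1 that becomes 3.4 dB over, giving -15.6 dBu; +4 dB make-up → -11.6 dBu.
Stage 3: overshoot 2.4 dB → 2.4/8 = 0.3 dB → -13.7 dBu.

-13.7 dBu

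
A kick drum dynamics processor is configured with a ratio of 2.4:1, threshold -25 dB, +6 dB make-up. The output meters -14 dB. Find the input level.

-13 dB

Stripping the +6 dB make-up gives -20 dB at the gain stage.
That's 5 dB above the -25 dB threshold.
Undo the ratio: input overshoot = 5 × 2.4 = 12 dB, giving input = -13 dB.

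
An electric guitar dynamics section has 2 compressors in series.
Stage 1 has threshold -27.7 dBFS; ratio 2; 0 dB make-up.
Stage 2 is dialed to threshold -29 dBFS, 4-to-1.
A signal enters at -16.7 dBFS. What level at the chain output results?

Stage 1: overshoot 11 dB → 11/2 = 5.5 dB → -22.2 dBFS.
Stage 2: overshoot 6.8 dB → 6.8/4 = 1.7 dB → -27.3 dBFS.

-27.3 dBFS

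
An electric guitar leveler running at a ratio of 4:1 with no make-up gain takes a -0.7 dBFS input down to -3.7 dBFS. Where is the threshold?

-4.7 dBFS

Input is 4 dB above T (since output overshoot × R = input overshoot: (-3.7 − T)·4 = -0.7 − T gives T = -4.7 dBFS).
Check: -4.7 + (-0.7 − (-4.7))/4 = -4.7 + 1 = -3.7 dBFS. ✓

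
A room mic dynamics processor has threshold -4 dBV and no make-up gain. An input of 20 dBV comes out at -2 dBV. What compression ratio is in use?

Input overshoot = 20 − (-4) = 24 dB; output overshoot = -2 − (-4) = 2 dB.
Ratio = 24 / 2 = 12.

12:1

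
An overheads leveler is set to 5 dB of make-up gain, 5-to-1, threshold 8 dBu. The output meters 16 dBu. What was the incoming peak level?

Remove make-up: 16 − 5 = 11 dBu.
The compressed level sits 11 − 8 = 3 dB over threshold.
Before 5:1 compression the overshoot was 3 × 5 = 15 dB, so input = 8 + 15 = 23 dBu.

23 dBu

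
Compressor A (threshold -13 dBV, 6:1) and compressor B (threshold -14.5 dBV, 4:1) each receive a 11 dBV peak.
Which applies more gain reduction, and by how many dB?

A: overshoot 24 dB → output overshoot 4 dB → GR 20 dB.
B: overshoot 25.5 dB → output overshoot 6.375 dB → GR 19.125 dB.
Difference: 0.875 dB in favour of A.

A, by 0.875 dB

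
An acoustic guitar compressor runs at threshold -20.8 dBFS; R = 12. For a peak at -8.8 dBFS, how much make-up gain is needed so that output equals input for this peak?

11 dB

Overshoot 12 dB → 12/12 = 1 dB after compression, so the compressed level is -20.8 + 1 = -19.8 dBFS.
Make-up = target − compressed = -8.8 − (-19.8) = 11 dB.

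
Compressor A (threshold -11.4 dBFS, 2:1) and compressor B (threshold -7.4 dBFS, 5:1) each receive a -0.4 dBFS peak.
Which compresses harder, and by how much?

B, by 0.1 dB

A: overshoot 11 dB → output overshoot 5.5 dB → GR 5.5 dB.
B: overshoot 7 dB → output overshoot 1.4 dB → GR 5.6 dB.
B applies 0.1 dB more gain reduction.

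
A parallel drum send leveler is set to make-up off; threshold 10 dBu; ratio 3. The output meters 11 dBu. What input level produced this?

13 dBu

The compressed level sits 11 − 10 = 1 dB over threshold.
Undo the ratio: input overshoot = 1 × 3 = 3 dB, giving input = 13 dBu.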